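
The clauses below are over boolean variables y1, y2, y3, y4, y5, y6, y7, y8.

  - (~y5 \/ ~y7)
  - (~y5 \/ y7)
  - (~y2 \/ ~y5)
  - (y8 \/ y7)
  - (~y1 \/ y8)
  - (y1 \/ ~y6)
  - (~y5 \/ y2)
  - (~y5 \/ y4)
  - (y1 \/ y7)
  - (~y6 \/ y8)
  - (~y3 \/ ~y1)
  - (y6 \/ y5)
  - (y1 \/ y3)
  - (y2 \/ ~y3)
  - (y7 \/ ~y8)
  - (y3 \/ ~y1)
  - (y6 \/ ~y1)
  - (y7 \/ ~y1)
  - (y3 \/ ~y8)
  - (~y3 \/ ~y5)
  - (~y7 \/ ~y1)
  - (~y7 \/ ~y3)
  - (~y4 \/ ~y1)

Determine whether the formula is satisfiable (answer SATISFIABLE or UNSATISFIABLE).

UNSATISFIABLE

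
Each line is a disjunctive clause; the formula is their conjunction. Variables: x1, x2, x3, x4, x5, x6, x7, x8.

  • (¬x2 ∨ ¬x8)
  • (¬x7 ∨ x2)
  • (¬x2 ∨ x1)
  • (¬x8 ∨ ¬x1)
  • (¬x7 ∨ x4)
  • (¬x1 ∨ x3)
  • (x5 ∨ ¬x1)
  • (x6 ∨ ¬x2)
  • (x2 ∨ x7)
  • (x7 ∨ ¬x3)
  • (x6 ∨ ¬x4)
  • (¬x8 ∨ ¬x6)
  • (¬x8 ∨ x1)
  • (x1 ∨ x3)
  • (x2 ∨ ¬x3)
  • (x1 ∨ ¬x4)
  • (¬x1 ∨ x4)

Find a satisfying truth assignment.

x1=1  x2=1  x3=1  x4=1  x5=1  x6=1  x7=1  x8=0

Check each clause:
  1. (¬x8 ∨ ¬x2) — ¬x8 is true.
  2. (x2 ∨ ¬x7) — x2 is true.
  3. (x1 ∨ ¬x2) — x1 is true.
  4. (¬x8 ∨ ¬x1) — ¬x8 is true.
  5. (x4 ∨ ¬x7) — x4 is true.
  6. (x3 ∨ ¬x1) — x3 is true.
  7. (x5 ∨ ¬x1) — x5 is true.
  8. (¬x2 ∨ x6) — x6 is true.
  9. (x2 ∨ x7) — x2 is true.
  10. (¬x3 ∨ x7) — x7 is true.
  11. (x6 ∨ ¬x4) — x6 is true.
  12. (¬x8 ∨ ¬x6) — ¬x8 is true.
  13. (¬x8 ∨ x1) — ¬x8 is true.
  14. (x3 ∨ x1) — x1 is true.
  15. (x2 ∨ ¬x3) — x2 is true.
  16. (¬x4 ∨ x1) — x1 is true.
  17. (¬x1 ∨ x4) — x4 is true.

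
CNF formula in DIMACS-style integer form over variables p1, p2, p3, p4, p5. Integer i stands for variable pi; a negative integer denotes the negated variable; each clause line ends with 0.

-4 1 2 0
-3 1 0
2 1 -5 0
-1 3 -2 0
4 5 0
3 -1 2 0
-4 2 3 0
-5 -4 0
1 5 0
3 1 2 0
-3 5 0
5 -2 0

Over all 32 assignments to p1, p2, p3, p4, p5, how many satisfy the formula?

3

The models are:
  p1=0 p2=1 p3=0 p4=0 p5=1
  p1=1 p2=0 p3=1 p4=0 p5=1
  p1=1 p2=1 p3=1 p4=0 p5=1
Count: 3.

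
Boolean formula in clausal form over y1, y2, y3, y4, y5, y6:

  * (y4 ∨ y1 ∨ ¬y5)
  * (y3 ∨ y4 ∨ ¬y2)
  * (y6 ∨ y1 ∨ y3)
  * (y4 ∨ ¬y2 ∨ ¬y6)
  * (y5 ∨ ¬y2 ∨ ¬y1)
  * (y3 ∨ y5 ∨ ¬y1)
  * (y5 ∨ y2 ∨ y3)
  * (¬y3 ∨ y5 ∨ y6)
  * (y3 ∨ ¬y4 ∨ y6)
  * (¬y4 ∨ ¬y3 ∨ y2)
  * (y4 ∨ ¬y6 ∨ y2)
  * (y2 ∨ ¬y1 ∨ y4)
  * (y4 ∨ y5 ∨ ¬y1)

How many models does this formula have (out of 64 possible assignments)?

11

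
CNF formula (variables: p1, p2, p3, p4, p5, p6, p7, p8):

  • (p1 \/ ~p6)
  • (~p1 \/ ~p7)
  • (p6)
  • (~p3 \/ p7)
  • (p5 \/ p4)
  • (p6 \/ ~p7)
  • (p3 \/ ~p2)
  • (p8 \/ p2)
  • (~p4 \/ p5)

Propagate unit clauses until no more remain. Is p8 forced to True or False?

(p6) is a unit clause: p6 = True.
From (p1 \/ ~p6) and p6 = True: p1 = True.
(~p7 \/ ~p1) with p1 = True leaves only ~p7, so p7 = False.
(p7 \/ ~p3): since p7 = False, the clause reduces to (~p3). p3 = False.
(p3 \/ ~p2): since p3 = False, the clause reduces to (~p2). p2 = False.
In (p2 \/ p8), p2 is now false; p8 must hold, so p8 = True.

True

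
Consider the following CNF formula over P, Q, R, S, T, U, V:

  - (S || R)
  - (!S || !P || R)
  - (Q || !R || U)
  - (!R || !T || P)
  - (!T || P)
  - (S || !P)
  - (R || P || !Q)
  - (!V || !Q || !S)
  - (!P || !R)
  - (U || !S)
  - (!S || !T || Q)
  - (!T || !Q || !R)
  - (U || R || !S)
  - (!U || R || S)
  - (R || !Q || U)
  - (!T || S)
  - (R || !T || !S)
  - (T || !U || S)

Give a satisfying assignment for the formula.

P = F  Q = F  R = T  S = T  T = F  U = T  V = T

Set P = False and propagate.
  then T is forced to False.
Branch on Q: take Q = False.
Try R = True.
  then U is forced to True.
  then S is forced to True.
V is now unconstrained; take V = True.
Every clause has at least one true literal under this assignment.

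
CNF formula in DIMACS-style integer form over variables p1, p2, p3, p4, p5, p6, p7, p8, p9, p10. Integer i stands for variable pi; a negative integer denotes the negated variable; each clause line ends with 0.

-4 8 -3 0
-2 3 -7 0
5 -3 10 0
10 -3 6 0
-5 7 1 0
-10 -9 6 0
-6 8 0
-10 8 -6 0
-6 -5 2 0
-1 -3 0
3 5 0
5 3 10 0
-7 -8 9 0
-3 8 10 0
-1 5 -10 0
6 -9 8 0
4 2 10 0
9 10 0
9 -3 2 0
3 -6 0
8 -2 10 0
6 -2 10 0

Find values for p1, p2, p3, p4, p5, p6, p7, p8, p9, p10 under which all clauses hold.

p1=True  p2=False  p3=False  p4=True  p5=True  p6=False  p7=False  p8=True  p9=True  p10=False

Branch on p1: take p1 = True.
  then p3 is forced to False.
  then p5 is forced to True.
  then p6 is forced to False.
Set p2 = False and propagate.
Set p4 = True and propagate.
The remaining clauses are satisfied by p7 = False, p8 = True, p9 = True, p10 = False.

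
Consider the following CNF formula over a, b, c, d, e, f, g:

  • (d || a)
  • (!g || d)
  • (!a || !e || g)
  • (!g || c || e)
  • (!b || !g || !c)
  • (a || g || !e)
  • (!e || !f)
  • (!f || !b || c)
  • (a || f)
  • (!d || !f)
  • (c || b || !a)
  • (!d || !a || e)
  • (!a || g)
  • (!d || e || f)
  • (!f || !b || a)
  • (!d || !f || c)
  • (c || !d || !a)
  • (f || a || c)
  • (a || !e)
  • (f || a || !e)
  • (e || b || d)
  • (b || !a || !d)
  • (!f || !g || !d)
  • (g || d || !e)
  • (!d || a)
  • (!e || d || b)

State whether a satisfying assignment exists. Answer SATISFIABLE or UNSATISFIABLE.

UNSATISFIABLE

a = True:
  propagation gives g=True, d=True, f=False, e=True; an empty clause results — contradiction.
a = False:
  propagation gives d=True; an empty clause results — contradiction.
Every branch closes, so no satisfying assignment exists.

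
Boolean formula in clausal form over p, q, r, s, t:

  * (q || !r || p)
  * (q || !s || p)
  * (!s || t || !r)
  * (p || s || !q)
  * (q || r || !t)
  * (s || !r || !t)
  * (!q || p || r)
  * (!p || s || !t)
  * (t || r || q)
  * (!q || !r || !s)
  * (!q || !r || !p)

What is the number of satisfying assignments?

5

The models are:
  p=1 q=0 r=1 s=0 t=0
  p=1 q=0 r=1 s=1 t=1
  p=1 q=1 r=0 s=0 t=0
  p=1 q=1 r=0 s=1 t=0
  p=1 q=1 r=0 s=1 t=1
Count: 5.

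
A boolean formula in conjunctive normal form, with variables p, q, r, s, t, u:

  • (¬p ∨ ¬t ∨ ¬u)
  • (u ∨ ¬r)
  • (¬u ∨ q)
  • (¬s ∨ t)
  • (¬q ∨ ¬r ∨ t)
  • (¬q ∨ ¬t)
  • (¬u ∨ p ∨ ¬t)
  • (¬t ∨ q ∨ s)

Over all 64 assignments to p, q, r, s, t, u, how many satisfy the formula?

Case analysis on t and q:
  t=1, q=1: a clause becomes empty — 0.
  t=1, q=0: remaining (p,r,s,u) ∈ {(0,0,1,0); (1,0,1,0)} — 2.
  t=0, q=1: remaining (p,r,s,u) ∈ {(0,0,0,0); (0,0,0,1); (1,0,0,0); (1,0,0,1)} — 4.
  t=0, q=0: remaining (p,r,s,u) ∈ {(0,0,0,0); (1,0,0,0)} — 2.
Total: 0 + 2 + 4 + 2 = 8.

8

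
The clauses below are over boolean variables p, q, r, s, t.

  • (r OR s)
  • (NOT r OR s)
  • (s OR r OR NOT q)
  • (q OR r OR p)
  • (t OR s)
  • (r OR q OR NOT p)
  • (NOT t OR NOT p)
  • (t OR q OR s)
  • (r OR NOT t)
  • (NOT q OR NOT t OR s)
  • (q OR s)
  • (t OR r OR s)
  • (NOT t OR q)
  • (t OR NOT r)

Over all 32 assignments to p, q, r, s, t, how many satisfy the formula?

3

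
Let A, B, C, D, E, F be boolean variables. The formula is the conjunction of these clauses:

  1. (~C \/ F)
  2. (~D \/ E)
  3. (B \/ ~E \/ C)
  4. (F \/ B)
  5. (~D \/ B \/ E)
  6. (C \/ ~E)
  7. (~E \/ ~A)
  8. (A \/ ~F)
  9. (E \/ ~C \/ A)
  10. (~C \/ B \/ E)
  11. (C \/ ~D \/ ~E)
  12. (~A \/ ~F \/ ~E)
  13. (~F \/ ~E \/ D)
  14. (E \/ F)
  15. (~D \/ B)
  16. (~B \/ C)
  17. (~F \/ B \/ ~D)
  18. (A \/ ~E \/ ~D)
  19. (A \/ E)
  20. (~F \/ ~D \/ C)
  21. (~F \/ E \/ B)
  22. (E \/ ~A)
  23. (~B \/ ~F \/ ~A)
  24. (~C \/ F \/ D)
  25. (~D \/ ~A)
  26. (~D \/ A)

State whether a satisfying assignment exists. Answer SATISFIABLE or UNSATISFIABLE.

UNSATISFIABLE

E = True:
  propagation gives C=True, F=True, A=False; an empty clause results — contradiction.
E = False:
  propagation gives D=False, F=True, A=True; an empty clause results — contradiction.
Every branch closes, so no satisfying assignment exists.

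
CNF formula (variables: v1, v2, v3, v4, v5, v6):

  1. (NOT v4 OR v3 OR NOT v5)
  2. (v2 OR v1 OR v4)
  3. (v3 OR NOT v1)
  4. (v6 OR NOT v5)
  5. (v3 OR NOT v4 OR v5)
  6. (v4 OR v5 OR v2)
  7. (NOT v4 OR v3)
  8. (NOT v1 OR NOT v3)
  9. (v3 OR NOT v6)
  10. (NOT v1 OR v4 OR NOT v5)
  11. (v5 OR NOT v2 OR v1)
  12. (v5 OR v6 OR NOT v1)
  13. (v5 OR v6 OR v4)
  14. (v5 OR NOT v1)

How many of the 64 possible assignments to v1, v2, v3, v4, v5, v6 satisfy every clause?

5

Satisfying assignments:
  v1=0 v2=0 v3=1 v4=1 v5=0 v6=0
  v1=0 v2=0 v3=1 v4=1 v5=0 v6=1
  v1=0 v2=0 v3=1 v4=1 v5=1 v6=1
  v1=0 v2=1 v3=1 v4=0 v5=1 v6=1
  v1=0 v2=1 v3=1 v4=1 v5=1 v6=1
Count: 5.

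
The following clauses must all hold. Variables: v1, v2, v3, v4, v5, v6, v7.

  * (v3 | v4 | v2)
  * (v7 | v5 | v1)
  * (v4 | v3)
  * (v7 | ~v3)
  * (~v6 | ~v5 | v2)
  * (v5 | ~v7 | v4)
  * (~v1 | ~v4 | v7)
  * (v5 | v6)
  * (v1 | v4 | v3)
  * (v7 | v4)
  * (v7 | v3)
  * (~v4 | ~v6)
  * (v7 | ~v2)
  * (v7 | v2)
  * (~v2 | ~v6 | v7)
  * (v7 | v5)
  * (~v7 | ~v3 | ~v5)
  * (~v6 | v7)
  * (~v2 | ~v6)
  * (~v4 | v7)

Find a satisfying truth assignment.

v1=T, v2=T, v3=F, v4=T, v5=T, v6=F, v7=T

Branch on v1: take v1 = True.
Try v2 = True.
  then v7 is forced to True.
  then v6 is forced to False.
  then v5 is forced to True.
  then v3 is forced to False.
  then v4 is forced to True.
Every clause has at least one true literal under this assignment.
Check each clause:
  1. (v3 | v4 | v2) — v2 is true.
  2. (v5 | v1 | v7) — v1 is true.
  3. (v4 | v3) — v4 is true.
  4. (v7 | ~v3) — ~v3 is true.
  5. (v2 | ~v5 | ~v6) — v2 is true.
  6. (v5 | ~v7 | v4) — v4 is true.
  7. (~v4 | ~v1 | v7) — v7 is true.
  8. (v6 | v5) — v5 is true.
  9. (v3 | v1 | v4) — v1 is true.
  10. (v7 | v4) — v4 is true.
  11. (v7 | v3) — v7 is true.
  12. (~v4 | ~v6) — ~v6 is true.
  13. (v7 | ~v2) — v7 is true.
  14. (v2 | v7) — v2 is true.
  15. (v7 | ~v2 | ~v6) — ~v6 is true.
  16. (v5 | v7) — v5 is true.
  17. (~v7 | ~v5 | ~v3) — ~v3 is true.
  18. (~v6 | v7) — ~v6 is true.
  19. (~v2 | ~v6) — ~v6 is true.
  20. (~v4 | v7) — v7 is true.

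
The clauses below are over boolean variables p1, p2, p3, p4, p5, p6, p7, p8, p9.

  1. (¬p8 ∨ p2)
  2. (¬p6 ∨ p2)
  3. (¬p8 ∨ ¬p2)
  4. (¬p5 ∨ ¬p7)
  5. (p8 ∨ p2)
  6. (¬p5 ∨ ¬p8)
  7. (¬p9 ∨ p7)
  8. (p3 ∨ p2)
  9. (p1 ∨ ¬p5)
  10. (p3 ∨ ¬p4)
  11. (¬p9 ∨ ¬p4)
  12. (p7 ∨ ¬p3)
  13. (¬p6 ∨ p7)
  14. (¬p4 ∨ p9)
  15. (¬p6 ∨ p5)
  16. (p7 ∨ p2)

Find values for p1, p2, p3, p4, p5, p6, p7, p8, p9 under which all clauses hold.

p1 = 1  p2 = 1  p3 = 0  p4 = 0  p5 = 0  p6 = 0  p7 = 1  p8 = 0  p9 = 0

Pure literal: p1 appears only positively; assign p1 = True.
p4 occurs only negated in the remaining clauses — set p4 = False.
Branch on p2: take p2 = True.
  then p8 is forced to False.
The remaining clauses are satisfied by p3 = False, p5 = False, p6 = False, p7 = True, p9 = False.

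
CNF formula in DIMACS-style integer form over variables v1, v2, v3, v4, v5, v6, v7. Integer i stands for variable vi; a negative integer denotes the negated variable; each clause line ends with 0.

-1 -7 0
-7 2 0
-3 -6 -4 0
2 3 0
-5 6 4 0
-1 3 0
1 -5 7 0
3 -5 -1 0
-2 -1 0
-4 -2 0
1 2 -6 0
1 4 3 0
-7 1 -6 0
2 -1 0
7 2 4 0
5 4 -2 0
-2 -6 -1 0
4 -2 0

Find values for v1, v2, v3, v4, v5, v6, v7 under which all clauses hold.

v1=F, v2=F, v3=T, v4=T, v5=F, v6=F, v7=F

Set v1 = False and propagate.
For the remaining variables, v2 = False, v3 = True, v4 = True, v5 = False, v6 = False, v7 = False works.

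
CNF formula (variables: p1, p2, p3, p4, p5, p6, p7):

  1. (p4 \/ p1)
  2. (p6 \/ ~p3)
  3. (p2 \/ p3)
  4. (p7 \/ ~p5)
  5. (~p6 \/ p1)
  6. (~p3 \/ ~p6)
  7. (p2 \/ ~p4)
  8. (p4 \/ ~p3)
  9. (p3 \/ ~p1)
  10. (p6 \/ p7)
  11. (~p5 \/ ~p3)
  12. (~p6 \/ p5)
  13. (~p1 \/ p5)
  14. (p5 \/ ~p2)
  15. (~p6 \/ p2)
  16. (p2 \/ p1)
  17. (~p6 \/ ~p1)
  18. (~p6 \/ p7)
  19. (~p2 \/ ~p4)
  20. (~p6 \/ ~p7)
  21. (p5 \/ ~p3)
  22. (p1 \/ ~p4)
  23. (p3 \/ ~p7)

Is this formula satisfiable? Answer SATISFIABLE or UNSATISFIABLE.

UNSATISFIABLE

p6 = True:
  propagation gives p1=True; an empty clause results — contradiction.
p6 = False:
  propagation gives p3=False, p2=True, p1=False, p4=True; an empty clause results — contradiction.
Every branch closes, so no satisfying assignment exists.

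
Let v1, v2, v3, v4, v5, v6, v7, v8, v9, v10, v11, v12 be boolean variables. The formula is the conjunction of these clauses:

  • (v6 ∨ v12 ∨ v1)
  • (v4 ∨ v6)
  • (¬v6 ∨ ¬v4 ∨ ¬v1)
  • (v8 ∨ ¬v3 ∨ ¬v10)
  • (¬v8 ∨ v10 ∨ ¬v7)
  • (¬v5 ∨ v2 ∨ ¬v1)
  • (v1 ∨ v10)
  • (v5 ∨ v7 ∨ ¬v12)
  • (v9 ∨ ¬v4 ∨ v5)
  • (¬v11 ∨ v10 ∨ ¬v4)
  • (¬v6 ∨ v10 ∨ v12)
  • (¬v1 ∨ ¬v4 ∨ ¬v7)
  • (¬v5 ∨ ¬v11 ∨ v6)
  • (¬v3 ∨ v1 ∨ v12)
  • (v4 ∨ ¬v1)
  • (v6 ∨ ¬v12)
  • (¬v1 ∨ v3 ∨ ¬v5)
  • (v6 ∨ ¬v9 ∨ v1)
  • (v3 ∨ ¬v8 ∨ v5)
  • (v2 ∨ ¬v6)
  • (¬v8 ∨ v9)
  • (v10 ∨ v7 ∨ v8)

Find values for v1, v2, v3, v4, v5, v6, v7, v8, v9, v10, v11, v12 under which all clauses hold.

Pure literal: v2 appears only positively; assign v2 = True.
v11 occurs only negated in the remaining clauses — set v11 = False.
Try v1 = False.
  then v10 is forced to True.
The remaining clauses are satisfied by v3 = False, v4 = False, v5 = True, v6 = True, v7 = True, v8 = False, v9 = False, v12 = False.
Every clause has at least one true literal under this assignment.

v1 = F, v2 = T, v3 = F, v4 = F, v5 = T, v6 = T, v7 = T, v8 = F, v9 = F, v10 = T, v11 = F, v12 = F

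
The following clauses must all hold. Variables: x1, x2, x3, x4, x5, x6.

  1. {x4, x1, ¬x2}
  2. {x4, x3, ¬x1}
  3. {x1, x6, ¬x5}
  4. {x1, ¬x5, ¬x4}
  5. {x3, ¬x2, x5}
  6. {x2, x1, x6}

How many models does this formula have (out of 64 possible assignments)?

30

Case analysis on x1 and x2:
  x1=1, x2=1: x6 free; 5 ways for (x3,x4,x5) × 2^1 = 10.
  x1=1, x2=0: x5, x6 free; 3 ways for (x3,x4) × 2^2 = 12.
  x1=0, x2=1: remaining (x3,x4,x5,x6) ∈ {(1,1,0,0); (1,1,0,1)} — 2.
  x1=0, x2=0: x3 free; 3 ways for (x4,x5,x6) × 2^1 = 6.
Total: 10 + 12 + 2 + 6 = 30.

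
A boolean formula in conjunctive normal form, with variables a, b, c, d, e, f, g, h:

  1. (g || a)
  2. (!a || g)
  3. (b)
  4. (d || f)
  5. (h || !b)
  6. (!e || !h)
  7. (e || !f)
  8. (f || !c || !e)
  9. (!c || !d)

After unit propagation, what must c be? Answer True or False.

False

(b) stands alone — b = True.
(!b || h): since b = True, the clause reduces to (h). h = True.
From (!e || !h) and h = True: e = False.
From (e || !f) and e = False: f = False.
(f || d): since f = False, the clause reduces to (d). d = True.
In (!d || !c), !d is now false; !c must hold, so c = False.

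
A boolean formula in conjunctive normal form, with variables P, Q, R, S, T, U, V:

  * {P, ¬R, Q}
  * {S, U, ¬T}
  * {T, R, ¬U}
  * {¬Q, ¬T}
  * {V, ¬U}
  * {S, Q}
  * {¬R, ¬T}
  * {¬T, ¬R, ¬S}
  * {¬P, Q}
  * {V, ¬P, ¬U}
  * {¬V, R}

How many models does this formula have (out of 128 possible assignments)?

Case analysis on R and T:
  R=1, T=1: a clause becomes empty — 0.
  R=1, T=0: P, S free; 3 ways for (Q,U,V) × 2^2 = 12.
  R=0, T=1: remaining (P,Q,S,U,V) ∈ {(0,0,1,0,0)} — 1.
  R=0, T=0: 5 of the 32 assignments to (P,Q,S,U,V) work.
Total: 0 + 12 + 1 + 5 = 18.

18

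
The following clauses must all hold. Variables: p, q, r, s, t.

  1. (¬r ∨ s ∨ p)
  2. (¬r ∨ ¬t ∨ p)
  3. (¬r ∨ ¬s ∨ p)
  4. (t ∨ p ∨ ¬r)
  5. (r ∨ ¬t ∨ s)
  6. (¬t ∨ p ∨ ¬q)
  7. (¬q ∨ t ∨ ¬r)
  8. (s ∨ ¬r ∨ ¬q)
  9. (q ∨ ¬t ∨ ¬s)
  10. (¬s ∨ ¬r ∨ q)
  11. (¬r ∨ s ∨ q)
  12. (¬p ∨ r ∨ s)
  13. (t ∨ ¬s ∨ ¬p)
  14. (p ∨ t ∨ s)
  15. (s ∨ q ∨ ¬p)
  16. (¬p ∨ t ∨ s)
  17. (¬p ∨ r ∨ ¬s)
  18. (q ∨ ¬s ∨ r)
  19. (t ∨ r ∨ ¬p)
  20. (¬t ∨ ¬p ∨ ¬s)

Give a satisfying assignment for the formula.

Set p = False and propagate.
The remaining clauses are satisfied by q = True, r = False, s = True, t = False.

p=F, q=T, r=F, s=T, t=F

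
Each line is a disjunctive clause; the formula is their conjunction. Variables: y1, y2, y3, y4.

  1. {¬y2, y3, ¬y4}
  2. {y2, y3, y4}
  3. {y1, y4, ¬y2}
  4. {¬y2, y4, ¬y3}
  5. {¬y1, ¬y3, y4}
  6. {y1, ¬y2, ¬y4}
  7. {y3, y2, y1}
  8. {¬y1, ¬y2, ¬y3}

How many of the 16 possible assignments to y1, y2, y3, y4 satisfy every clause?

The models are:
  y1=F y2=F y3=T y4=F
  y1=F y2=F y3=T y4=T
  y1=T y2=F y3=F y4=T
  y1=T y2=F y3=T y4=T
  y1=T y2=T y3=F y4=F
That's 5 in total.

5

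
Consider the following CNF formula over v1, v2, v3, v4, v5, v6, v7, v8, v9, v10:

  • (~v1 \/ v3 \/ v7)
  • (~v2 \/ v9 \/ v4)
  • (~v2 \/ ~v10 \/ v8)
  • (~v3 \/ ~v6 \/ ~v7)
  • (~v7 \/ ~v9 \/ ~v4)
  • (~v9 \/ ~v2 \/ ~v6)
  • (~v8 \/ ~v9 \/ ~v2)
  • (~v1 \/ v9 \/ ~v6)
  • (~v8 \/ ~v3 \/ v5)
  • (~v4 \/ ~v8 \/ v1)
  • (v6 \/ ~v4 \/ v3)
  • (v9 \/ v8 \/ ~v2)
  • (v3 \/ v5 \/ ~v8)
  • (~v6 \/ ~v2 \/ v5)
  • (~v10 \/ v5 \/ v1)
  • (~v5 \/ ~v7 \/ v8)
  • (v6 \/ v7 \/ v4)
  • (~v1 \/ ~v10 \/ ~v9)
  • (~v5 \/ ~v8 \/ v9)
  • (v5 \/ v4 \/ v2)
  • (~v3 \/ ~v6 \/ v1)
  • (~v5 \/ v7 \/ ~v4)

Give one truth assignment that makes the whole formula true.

v1=False, v2=False, v3=False, v4=False, v5=True, v6=True, v7=False, v8=False, v9=False, v10=True

Set v1 = False and propagate.
Branch on v2: take v2 = False.
Set v3 = False and propagate.
The remaining clauses are satisfied by v4 = False, v5 = True, v6 = True, v7 = False, v8 = False, v9 = False, v10 = True.
Check each clause:
  1. (~v1 \/ v3 \/ v7) — ~v1 is true.
  2. (~v2 \/ v9 \/ v4) — ~v2 is true.
  3. (~v2 \/ ~v10 \/ v8) — ~v2 is true.
  4. (~v3 \/ ~v6 \/ ~v7) — ~v7 is true.
  5. (~v9 \/ ~v4 \/ ~v7) — ~v7 is true.
  6. (~v2 \/ ~v6 \/ ~v9) — ~v2 is true.
  7. (~v8 \/ ~v2 \/ ~v9) — ~v8 is true.
  8. (~v1 \/ ~v6 \/ v9) — ~v1 is true.
  9. (v5 \/ ~v8 \/ ~v3) — ~v8 is true.
  10. (~v4 \/ ~v8 \/ v1) — ~v8 is true.
  11. (v3 \/ v6 \/ ~v4) — ~v4 is true.
  12. (v8 \/ ~v2 \/ v9) — ~v2 is true.
  13. (v3 \/ v5 \/ ~v8) — ~v8 is true.
  14. (~v2 \/ v5 \/ ~v6) — v5 is true.
  15. (v5 \/ v1 \/ ~v10) — v5 is true.
  16. (v8 \/ ~v5 \/ ~v7) — ~v7 is true.
  17. (v6 \/ v7 \/ v4) — v6 is true.
  18. (~v10 \/ ~v9 \/ ~v1) — ~v1 is true.
  19. (v9 \/ ~v5 \/ ~v8) — ~v8 is true.
  20. (v5 \/ v4 \/ v2) — v5 is true.
  21. (v1 \/ ~v6 \/ ~v3) — ~v3 is true.
  22. (~v4 \/ ~v5 \/ v7) — ~v4 is true.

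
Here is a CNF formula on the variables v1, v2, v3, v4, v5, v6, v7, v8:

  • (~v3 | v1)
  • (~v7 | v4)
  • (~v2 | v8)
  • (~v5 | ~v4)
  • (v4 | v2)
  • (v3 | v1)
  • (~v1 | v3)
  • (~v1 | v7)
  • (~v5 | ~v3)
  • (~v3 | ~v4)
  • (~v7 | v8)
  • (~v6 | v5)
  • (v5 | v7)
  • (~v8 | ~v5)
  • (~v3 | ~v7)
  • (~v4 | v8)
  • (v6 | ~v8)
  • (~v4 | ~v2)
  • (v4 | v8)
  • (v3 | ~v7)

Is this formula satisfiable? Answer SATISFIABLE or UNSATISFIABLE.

UNSATISFIABLE

v3 = True:
  propagation gives v1=True, v7=True; an empty clause results — contradiction.
v3 = False:
  propagation gives v1=True; an empty clause results — contradiction.
Every branch closes, so no satisfying assignment exists.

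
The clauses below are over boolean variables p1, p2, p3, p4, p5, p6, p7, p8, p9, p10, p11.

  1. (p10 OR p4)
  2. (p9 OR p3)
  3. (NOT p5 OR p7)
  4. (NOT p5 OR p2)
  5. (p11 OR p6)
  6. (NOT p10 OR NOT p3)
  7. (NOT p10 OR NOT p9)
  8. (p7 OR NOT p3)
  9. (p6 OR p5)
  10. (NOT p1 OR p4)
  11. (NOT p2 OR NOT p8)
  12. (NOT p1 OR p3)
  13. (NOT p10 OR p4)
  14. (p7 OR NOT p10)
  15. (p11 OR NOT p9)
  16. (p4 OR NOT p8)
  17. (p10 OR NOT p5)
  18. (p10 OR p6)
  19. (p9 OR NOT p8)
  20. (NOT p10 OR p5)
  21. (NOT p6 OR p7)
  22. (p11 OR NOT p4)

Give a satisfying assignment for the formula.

p1 = F, p2 = F, p3 = T, p4 = T, p5 = F, p6 = T, p7 = T, p8 = F, p9 = F, p10 = F, p11 = T

Check each clause:
  1. (p10 OR p4) — p4 is true.
  2. (p9 OR p3) — p3 is true.
  3. (p7 OR NOT p5) — NOT p5 is true.
  4. (NOT p5 OR p2) — NOT p5 is true.
  5. (p6 OR p11) — p11 is true.
  6. (NOT p10 OR NOT p3) — NOT p10 is true.
  7. (NOT p10 OR NOT p9) — NOT p10 is true.
  8. (NOT p3 OR p7) — p7 is true.
  9. (p5 OR p6) — p6 is true.
  10. (NOT p1 OR p4) — p4 is true.
  11. (NOT p2 OR NOT p8) — NOT p8 is true.
  12. (p3 OR NOT p1) — p3 is true.
  13. (p4 OR NOT p10) — p4 is true.
  14. (p7 OR NOT p10) — NOT p10 is true.
  15. (p11 OR NOT p9) — p11 is true.
  16. (p4 OR NOT p8) — NOT p8 is true.
  17. (NOT p5 OR p10) — NOT p5 is true.
  18. (p6 OR p10) — p6 is true.
  19. (p9 OR NOT p8) — NOT p8 is true.
  20. (p5 OR NOT p10) — NOT p10 is true.
  21. (NOT p6 OR p7) — p7 is true.
  22. (NOT p4 OR p11) — p11 is true.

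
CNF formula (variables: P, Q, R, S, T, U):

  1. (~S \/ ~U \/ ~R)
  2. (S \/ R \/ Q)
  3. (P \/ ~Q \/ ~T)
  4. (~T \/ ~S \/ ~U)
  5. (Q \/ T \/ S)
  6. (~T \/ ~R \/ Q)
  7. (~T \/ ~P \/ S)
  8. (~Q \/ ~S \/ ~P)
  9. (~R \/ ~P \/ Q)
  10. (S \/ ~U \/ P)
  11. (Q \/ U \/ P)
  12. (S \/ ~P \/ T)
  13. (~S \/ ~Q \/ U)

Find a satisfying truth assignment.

P=F, Q=T, R=T, S=F, T=F, U=F

Branch on P: take P = False.
The remaining clauses are satisfied by Q = True, R = True, S = False, T = False, U = False.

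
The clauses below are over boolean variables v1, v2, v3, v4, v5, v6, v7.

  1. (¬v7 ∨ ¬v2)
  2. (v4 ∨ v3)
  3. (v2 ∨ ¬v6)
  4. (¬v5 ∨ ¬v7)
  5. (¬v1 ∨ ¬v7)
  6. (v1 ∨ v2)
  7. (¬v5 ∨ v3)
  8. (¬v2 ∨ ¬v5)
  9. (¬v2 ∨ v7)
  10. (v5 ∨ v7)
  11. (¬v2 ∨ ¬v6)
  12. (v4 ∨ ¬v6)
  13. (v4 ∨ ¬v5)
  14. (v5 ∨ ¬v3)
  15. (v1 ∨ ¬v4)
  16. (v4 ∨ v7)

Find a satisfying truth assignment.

v1=True  v2=False  v3=True  v4=True  v5=True  v6=False  v7=False

v6 occurs only negated in the remaining clauses — set v6 = False.
Try v1 = True.
  then v7 is forced to False.
  then v2 is forced to False.
  then v5 is forced to True.
  then v3 is forced to True.
  then v4 is forced to True.
Every clause has at least one true literal under this assignment.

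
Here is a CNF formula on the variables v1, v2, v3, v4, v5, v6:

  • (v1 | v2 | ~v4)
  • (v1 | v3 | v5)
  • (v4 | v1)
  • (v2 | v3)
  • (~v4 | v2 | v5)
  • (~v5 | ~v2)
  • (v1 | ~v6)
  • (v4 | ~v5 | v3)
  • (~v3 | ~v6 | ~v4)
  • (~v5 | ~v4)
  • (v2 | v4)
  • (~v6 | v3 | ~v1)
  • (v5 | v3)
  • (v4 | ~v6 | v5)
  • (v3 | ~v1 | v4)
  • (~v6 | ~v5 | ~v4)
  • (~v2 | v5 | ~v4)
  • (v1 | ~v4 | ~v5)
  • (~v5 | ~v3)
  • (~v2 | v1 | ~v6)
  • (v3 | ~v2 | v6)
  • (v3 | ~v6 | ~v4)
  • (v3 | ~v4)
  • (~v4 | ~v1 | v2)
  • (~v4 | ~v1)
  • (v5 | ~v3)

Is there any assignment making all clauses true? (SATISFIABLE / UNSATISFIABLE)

UNSATISFIABLE

v4 = True:
  propagation gives v5=False, v2=True; an empty clause results — contradiction.
v4 = False:
  propagation gives v1=True, v2=True, v5=False, v3=True; an empty clause results — contradiction.
Every branch closes, so no satisfying assignment exists.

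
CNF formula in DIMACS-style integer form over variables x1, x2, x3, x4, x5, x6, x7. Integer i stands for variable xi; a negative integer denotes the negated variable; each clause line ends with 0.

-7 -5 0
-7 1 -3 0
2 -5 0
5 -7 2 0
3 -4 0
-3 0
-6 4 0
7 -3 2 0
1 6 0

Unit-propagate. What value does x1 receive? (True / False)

Unit clause (¬x3) sets x3 = False.
From (x3 ∨ ¬x4) and x3 = False: x4 = False.
(x4 ∨ ¬x6): since x4 = False, the clause reduces to (¬x6). x6 = False.
In (x1 ∨ x6), x6 is now false; x1 must hold, so x1 = True.

True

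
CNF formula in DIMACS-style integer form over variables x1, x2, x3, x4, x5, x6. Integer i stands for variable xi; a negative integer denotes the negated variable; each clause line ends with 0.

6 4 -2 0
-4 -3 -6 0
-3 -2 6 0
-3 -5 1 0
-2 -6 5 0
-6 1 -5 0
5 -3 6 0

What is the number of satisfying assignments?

Split on x6, then x3.
  x6=1, x3=1: remaining (x1,x2,x4,x5) ∈ {(0,0,0,0); (1,0,0,0); (1,0,0,1); (1,1,0,1)} — 4.
  x6=1, x3=0: x4 free; 4 ways for (x1,x2,x5) × 2^1 = 8.
  x6=0, x3=1: remaining (x1,x2,x4,x5) ∈ {(1,0,0,1); (1,0,1,1)} — 2.
  x6=0, x3=0: x1, x5 free; 3 ways for (x2,x4) × 2^2 = 12.
Total: 4 + 8 + 2 + 12 = 26.

26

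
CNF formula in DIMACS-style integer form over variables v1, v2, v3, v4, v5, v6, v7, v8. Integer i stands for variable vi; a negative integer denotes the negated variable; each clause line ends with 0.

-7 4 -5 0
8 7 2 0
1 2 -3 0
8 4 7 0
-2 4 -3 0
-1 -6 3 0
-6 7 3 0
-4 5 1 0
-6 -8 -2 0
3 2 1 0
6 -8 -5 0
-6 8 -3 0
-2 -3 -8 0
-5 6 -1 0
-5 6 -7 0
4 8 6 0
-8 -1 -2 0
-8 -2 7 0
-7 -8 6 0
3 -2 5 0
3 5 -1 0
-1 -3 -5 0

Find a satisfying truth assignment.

v1=T, v2=F, v3=T, v4=T, v5=F, v6=F, v7=T, v8=F

Check each clause:
  1. (v4 || !v7 || !v5) — !v5 is true.
  2. (v8 || v2 || v7) — v7 is true.
  3. (v2 || v1 || !v3) — v1 is true.
  4. (v4 || v7 || v8) — v4 is true.
  5. (!v2 || !v3 || v4) — v4 is true.
  6. (!v1 || !v6 || v3) — !v6 is true.
  7. (!v6 || v7 || v3) — !v6 is true.
  8. (v5 || v1 || !v4) — v1 is true.
  9. (!v8 || !v2 || !v6) — !v8 is true.
  10. (v1 || v2 || v3) — v1 is true.
  11. (!v8 || v6 || !v5) — !v8 is true.
  12. (v8 || !v6 || !v3) — !v6 is true.
  13. (!v3 || !v2 || !v8) — !v8 is true.
  14. (!v1 || v6 || !v5) — !v5 is true.
  15. (v6 || !v5 || !v7) — !v5 is true.
  16. (v8 || v4 || v6) — v4 is true.
  17. (!v8 || !v1 || !v2) — !v8 is true.
  18. (v7 || !v2 || !v8) — !v8 is true.
  19. (!v7 || v6 || !v8) — !v8 is true.
  20. (v3 || v5 || !v2) — v3 is true.
  21. (v3 || v5 || !v1) — v3 is true.
  22. (!v1 || !v5 || !v3) — !v5 is true.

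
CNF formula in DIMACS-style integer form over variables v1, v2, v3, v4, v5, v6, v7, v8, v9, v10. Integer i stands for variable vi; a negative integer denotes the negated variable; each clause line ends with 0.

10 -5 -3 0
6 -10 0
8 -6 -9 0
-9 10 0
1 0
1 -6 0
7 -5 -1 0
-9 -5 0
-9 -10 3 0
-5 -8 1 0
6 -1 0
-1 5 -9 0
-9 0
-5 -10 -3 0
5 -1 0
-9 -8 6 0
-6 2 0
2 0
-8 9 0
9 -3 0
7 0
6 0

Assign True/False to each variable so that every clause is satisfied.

The clause (v1) is unit: v1 must be True.
(v6) is a unit clause, so v6 = True.
Unit propagation: (!v9) forces v9 = False.
The clause (v5) is unit: v5 must be True.
The clause (v7) is unit: v7 must be True.
(v2) is a unit clause, so v2 = True.
(!v8) is a unit clause, so v8 = False.
(!v3) is a unit clause, so v3 = False.
v4, v10 are now unconstrained; take v4 = True, v10 = True.
Every clause has at least one true literal under this assignment.

v1=True, v2=True, v3=False, v4=True, v5=True, v6=True, v7=True, v8=False, v9=False, v10=True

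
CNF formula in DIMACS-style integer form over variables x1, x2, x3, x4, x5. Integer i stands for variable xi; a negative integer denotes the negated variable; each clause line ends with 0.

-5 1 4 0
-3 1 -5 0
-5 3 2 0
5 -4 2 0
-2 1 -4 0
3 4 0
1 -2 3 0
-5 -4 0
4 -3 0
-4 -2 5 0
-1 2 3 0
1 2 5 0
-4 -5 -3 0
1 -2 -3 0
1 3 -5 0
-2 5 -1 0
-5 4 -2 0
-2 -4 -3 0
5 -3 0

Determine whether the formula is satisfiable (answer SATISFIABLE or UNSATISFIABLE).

x5 = True:
  propagation gives x4=False, x1=True, x3=True; an empty clause results — contradiction.
x5 = False:
  propagation gives x3=False, x4=True, x2=True; an empty clause results — contradiction.
Every branch closes, so no satisfying assignment exists.

UNSATISFIABLE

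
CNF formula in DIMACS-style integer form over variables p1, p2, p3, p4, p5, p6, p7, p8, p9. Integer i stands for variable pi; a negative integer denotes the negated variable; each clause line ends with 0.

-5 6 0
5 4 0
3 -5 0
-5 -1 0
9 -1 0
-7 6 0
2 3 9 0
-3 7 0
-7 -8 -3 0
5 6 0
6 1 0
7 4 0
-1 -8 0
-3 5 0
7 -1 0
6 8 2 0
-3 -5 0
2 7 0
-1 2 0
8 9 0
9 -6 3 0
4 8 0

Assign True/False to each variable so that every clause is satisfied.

Pure literal: p2 appears only positively; assign p2 = True.
p4 occurs only positively in the remaining clauses — set p4 = True.
Set p1 = True and propagate.
  then p5 is forced to False.
  then p9 is forced to True.
  then p6 is forced to True.
  then p8 is forced to False.
  then p3 is forced to False.
  then p7 is forced to True.
Every clause has at least one true literal under this assignment.

p1=T  p2=T  p3=F  p4=T  p5=F  p6=T  p7=T  p8=F  p9=T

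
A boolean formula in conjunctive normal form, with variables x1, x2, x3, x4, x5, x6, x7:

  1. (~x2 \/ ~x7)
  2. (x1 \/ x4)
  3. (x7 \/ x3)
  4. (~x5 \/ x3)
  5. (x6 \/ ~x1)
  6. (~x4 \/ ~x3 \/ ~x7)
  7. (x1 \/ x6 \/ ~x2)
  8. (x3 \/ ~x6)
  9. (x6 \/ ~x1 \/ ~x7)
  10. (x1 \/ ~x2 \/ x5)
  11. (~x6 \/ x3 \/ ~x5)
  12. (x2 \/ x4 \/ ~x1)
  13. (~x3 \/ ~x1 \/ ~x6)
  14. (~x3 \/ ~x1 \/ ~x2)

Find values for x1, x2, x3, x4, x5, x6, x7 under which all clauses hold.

Branch on x1: take x1 = False.
  then x4 is forced to True.
Set x2 = False and propagate.
The remaining clauses are satisfied by x3 = True, x5 = True, x6 = False, x7 = False.
Every clause has at least one true literal under this assignment.

x1=0, x2=0, x3=1, x4=1, x5=1, x6=0, x7=0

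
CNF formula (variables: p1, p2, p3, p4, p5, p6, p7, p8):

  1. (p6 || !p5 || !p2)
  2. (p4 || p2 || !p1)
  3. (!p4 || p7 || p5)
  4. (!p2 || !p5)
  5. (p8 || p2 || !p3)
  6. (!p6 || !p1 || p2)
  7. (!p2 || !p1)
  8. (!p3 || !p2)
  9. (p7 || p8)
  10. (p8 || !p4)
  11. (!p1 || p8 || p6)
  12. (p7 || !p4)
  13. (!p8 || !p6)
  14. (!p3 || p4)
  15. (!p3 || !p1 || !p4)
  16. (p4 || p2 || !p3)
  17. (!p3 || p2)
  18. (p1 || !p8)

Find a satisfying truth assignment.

p1 = False, p2 = False, p3 = False, p4 = False, p5 = False, p6 = False, p7 = True, p8 = False

Check each clause:
  1. (p6 || !p2 || !p5) — !p5 is true.
  2. (!p1 || p4 || p2) — !p1 is true.
  3. (!p4 || p7 || p5) — !p4 is true.
  4. (!p5 || !p2) — !p5 is true.
  5. (!p3 || p8 || p2) — !p3 is true.
  6. (!p6 || !p1 || p2) — !p6 is true.
  7. (!p1 || !p2) — !p2 is true.
  8. (!p2 || !p3) — !p3 is true.
  9. (p7 || p8) — p7 is true.
  10. (p8 || !p4) — !p4 is true.
  11. (p8 || p6 || !p1) — !p1 is true.
  12. (p7 || !p4) — !p4 is true.
  13. (!p6 || !p8) — !p8 is true.
  14. (!p3 || p4) — !p3 is true.
  15. (!p3 || !p1 || !p4) — !p4 is true.
  16. (p4 || !p3 || p2) — !p3 is true.
  17. (p2 || !p3) — !p3 is true.
  18. (p1 || !p8) — !p8 is true.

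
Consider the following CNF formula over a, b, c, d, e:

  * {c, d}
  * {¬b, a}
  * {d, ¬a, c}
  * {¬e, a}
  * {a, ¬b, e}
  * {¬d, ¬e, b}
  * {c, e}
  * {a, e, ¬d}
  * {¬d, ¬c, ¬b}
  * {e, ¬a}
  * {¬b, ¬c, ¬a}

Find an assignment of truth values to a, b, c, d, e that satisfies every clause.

Try a = True.
  then e is forced to True.
Try b = False.
  then d is forced to False.
  then c is forced to True.

a=T, b=F, c=T, d=F, e=T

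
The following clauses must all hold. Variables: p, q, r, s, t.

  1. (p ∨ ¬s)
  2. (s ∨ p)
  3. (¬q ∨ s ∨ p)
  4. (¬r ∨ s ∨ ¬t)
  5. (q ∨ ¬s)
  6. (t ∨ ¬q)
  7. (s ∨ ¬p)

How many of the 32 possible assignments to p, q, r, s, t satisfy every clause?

2

The models are:
  p=1 q=1 r=0 s=1 t=1
  p=1 q=1 r=1 s=1 t=1
That's 2 in total.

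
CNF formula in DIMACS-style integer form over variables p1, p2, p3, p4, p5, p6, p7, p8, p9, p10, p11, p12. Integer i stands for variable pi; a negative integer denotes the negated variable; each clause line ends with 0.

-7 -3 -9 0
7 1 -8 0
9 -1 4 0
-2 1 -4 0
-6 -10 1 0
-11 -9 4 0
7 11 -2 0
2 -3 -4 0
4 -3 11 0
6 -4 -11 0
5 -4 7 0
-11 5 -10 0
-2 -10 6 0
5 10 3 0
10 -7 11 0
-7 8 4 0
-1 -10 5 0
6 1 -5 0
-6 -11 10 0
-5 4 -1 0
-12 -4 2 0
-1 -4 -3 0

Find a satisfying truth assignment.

Pure literal: p12 appears only negated; assign p12 = False.
Try p1 = True.
Try p2 = False.
For the remaining variables, p3 = False, p4 = True, p5 = True, p6 = True, p7 = False, p8 = True, p9 = True, p10 = True, p11 = False works.

p1 = T, p2 = F, p3 = F, p4 = T, p5 = T, p6 = T, p7 = F, p8 = T, p9 = T, p10 = T, p11 = F, p12 = F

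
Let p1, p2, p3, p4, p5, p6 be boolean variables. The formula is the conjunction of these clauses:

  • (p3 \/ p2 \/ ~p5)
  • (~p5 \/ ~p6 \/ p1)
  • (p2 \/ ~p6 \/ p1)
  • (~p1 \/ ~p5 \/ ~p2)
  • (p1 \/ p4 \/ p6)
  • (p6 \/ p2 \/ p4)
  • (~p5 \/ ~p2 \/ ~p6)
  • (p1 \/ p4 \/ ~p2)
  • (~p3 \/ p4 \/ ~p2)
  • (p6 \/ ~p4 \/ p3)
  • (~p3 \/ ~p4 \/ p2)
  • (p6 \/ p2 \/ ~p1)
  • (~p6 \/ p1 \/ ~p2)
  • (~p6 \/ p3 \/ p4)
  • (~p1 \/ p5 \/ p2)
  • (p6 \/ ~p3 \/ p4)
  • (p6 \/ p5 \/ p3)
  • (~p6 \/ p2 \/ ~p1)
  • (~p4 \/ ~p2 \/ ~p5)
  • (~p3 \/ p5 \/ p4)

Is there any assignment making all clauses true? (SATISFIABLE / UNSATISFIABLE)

SATISFIABLE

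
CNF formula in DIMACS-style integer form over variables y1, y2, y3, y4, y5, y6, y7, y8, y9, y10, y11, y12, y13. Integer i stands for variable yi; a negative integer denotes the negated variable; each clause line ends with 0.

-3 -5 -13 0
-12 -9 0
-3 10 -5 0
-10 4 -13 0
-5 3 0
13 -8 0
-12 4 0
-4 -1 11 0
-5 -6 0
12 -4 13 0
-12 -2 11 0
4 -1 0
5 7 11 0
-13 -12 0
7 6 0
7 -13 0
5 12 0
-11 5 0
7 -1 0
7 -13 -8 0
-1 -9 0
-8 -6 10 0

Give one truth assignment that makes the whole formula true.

y1=F, y2=F, y3=T, y4=T, y5=F, y6=F, y7=T, y8=F, y9=F, y10=T, y11=F, y12=T, y13=F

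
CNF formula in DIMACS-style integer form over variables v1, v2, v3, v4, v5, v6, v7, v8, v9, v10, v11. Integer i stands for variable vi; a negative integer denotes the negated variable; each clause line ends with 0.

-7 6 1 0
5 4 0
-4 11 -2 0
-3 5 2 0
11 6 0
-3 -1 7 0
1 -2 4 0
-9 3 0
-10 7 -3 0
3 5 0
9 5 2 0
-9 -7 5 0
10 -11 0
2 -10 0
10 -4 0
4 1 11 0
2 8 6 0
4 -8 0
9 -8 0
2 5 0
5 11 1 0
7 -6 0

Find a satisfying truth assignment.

v1=True, v2=True, v3=True, v4=False, v5=True, v6=True, v7=True, v8=False, v9=True, v10=True, v11=True

v5 occurs only positively in the remaining clauses — set v5 = True.
Branch on v1: take v1 = True.
Try v2 = True.
For the remaining variables, v3 = True, v4 = False, v6 = True, v7 = True, v8 = False, v9 = True, v10 = True, v11 = True works.
Every clause has at least one true literal under this assignment.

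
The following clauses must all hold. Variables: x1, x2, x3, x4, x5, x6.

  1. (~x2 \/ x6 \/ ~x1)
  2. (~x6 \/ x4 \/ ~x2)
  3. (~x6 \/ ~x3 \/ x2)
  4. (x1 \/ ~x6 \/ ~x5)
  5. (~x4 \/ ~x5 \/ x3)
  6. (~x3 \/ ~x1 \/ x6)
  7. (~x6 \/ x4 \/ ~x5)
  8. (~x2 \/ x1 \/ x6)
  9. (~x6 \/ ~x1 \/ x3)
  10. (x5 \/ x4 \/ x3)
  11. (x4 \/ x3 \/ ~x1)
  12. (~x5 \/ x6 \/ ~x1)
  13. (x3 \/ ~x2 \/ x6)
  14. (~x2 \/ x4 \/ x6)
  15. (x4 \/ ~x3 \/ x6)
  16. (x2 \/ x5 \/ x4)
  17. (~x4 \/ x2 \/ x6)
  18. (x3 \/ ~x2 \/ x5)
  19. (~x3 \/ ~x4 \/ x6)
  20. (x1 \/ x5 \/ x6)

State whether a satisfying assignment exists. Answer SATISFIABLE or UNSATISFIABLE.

Try x1 = False.
For the remaining variables, x2 = False, x3 = False, x4 = False, x5 = True, x6 = False works.
Every clause has at least one true literal under this assignment.
So x1=F  x2=F  x3=F  x4=F  x5=T  x6=F is a satisfying assignment.

SATISFIABLE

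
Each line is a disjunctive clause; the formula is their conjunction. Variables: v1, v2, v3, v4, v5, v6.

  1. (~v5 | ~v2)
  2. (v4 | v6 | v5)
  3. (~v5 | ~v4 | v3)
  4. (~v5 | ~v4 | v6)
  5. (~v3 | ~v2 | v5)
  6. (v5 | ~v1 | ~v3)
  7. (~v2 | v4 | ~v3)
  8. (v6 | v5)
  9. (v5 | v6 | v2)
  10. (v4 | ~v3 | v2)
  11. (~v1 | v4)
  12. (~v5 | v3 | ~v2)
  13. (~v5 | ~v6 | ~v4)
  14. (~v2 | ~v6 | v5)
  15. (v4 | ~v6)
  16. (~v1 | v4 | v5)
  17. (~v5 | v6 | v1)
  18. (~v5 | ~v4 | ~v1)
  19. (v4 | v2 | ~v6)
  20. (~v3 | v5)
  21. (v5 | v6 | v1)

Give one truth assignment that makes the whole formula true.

v1=True  v2=False  v3=False  v4=True  v5=False  v6=True

Check each clause:
  1. (~v5 | ~v2) — ~v5 is true.
  2. (v4 | v6 | v5) — v4 is true.
  3. (~v5 | v3 | ~v4) — ~v5 is true.
  4. (~v4 | v6 | ~v5) — ~v5 is true.
  5. (~v3 | v5 | ~v2) — ~v3 is true.
  6. (~v3 | v5 | ~v1) — ~v3 is true.
  7. (~v2 | ~v3 | v4) — v4 is true.
  8. (v6 | v5) — v6 is true.
  9. (v6 | v2 | v5) — v6 is true.
  10. (~v3 | v2 | v4) — v4 is true.
  11. (~v1 | v4) — v4 is true.
  12. (~v2 | ~v5 | v3) — ~v2 is true.
  13. (~v4 | ~v6 | ~v5) — ~v5 is true.
  14. (~v2 | v5 | ~v6) — ~v2 is true.
  15. (~v6 | v4) — v4 is true.
  16. (~v1 | v5 | v4) — v4 is true.
  17. (~v5 | v6 | v1) — v1 is true.
  18. (~v5 | ~v4 | ~v1) — ~v5 is true.
  19. (v2 | v4 | ~v6) — v4 is true.
  20. (v5 | ~v3) — ~v3 is true.
  21. (v1 | v6 | v5) — v1 is true.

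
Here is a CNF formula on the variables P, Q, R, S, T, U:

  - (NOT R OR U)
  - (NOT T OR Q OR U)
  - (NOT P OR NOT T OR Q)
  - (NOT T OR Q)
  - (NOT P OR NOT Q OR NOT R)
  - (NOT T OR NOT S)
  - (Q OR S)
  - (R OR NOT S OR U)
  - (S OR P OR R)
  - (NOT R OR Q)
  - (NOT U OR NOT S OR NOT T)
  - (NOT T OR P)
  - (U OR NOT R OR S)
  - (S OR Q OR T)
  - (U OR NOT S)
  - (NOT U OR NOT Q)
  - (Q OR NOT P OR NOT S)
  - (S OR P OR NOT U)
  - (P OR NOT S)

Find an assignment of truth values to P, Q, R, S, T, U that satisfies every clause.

Set P = True and propagate.
Try Q = True.
  then R is forced to False.
  then U is forced to False.
  then S is forced to False.
T is now unconstrained; take T = False.
Every clause has at least one true literal under this assignment.

P = True, Q = True, R = False, S = False, T = False, U = False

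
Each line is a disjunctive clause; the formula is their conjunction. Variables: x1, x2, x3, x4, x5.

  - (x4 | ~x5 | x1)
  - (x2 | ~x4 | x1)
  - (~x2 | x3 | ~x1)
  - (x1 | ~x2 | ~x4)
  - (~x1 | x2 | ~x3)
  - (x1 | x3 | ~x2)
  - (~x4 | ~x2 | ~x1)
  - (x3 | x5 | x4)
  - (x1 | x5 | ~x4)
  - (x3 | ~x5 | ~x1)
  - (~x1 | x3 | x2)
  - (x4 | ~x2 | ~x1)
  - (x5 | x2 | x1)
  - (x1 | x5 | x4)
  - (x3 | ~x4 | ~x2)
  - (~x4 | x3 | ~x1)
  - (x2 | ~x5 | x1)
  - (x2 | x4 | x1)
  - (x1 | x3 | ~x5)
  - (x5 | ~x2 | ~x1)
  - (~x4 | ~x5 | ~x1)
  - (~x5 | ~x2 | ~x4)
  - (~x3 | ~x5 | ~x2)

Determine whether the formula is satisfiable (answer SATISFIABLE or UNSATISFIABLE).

UNSATISFIABLE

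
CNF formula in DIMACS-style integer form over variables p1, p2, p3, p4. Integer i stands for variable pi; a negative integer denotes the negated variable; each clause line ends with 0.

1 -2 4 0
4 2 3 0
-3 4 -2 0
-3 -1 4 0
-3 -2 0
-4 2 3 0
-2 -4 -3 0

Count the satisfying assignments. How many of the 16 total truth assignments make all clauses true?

The models are:
  p1=F p2=F p3=T p4=F
  p1=F p2=F p3=T p4=T
  p1=F p2=T p3=F p4=T
  p1=T p2=F p3=T p4=T
  p1=T p2=T p3=F p4=F
  p1=T p2=T p3=F p4=T
Count: 6.

6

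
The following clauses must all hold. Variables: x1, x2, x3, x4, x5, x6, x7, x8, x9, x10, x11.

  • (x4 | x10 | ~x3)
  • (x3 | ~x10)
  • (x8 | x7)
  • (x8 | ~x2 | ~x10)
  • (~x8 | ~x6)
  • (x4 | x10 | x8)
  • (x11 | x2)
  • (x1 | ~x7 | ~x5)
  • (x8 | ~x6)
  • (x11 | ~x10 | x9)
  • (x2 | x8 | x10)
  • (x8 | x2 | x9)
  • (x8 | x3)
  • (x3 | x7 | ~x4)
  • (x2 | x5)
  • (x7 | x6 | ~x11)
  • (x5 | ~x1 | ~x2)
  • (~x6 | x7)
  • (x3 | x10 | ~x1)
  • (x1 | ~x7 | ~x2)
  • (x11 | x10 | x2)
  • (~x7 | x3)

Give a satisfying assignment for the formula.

x1 = T  x2 = T  x3 = T  x4 = F  x5 = T  x6 = F  x7 = F  x8 = T  x9 = T  x10 = T  x11 = F

Pure literal: x9 appears only positively; assign x9 = True.
Try x1 = True.
The remaining clauses are satisfied by x2 = True, x3 = True, x4 = False, x5 = True, x6 = False, x7 = False, x8 = True, x10 = True, x11 = False.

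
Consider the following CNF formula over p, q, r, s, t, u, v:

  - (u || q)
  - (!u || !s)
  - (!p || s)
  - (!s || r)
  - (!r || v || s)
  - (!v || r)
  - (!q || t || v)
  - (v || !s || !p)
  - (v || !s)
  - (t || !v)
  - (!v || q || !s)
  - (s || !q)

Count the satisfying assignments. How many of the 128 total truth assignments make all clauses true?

5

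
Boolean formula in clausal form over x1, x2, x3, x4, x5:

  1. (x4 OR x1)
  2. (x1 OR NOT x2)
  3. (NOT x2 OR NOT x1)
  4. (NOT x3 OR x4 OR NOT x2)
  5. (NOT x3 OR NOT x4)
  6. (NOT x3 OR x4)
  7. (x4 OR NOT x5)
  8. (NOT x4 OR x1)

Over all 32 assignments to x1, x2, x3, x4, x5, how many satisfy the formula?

3

Satisfying assignments:
  x1=1 x2=0 x3=0 x4=0 x5=0
  x1=1 x2=0 x3=0 x4=1 x5=0
  x1=1 x2=0 x3=0 x4=1 x5=1
That's 3 in total.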